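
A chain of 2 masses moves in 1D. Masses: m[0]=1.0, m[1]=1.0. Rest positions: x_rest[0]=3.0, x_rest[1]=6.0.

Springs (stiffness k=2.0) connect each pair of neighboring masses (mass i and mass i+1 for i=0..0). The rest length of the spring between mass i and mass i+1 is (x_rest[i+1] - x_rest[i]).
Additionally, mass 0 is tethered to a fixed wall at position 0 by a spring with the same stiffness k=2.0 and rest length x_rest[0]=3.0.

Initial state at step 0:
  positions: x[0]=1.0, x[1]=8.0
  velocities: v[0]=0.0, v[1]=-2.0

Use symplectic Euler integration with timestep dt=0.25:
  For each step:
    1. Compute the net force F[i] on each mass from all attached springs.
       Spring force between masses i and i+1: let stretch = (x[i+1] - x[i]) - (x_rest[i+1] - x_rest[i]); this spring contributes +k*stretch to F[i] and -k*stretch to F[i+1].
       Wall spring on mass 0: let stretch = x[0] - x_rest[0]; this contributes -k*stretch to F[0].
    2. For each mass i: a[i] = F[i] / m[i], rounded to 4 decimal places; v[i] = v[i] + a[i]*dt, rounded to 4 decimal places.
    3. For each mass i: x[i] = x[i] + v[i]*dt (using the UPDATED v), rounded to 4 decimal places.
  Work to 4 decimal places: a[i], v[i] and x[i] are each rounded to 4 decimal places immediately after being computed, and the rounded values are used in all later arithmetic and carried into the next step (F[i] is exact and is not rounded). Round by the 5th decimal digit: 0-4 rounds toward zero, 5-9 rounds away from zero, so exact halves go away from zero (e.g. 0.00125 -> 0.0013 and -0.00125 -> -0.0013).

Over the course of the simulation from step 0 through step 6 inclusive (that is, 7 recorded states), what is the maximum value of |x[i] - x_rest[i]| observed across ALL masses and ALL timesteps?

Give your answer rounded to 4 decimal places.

Answer: 2.8497

Derivation:
Step 0: x=[1.0000 8.0000] v=[0.0000 -2.0000]
Step 1: x=[1.7500 7.0000] v=[3.0000 -4.0000]
Step 2: x=[2.9375 5.7188] v=[4.7500 -5.1250]
Step 3: x=[4.1055 4.4649] v=[4.6719 -5.0157]
Step 4: x=[4.8052 3.5411] v=[2.7989 -3.6954]
Step 5: x=[4.7463 3.1503] v=[-0.2358 -1.5634]
Step 6: x=[3.8946 3.3340] v=[-3.4070 0.7346]
Max displacement = 2.8497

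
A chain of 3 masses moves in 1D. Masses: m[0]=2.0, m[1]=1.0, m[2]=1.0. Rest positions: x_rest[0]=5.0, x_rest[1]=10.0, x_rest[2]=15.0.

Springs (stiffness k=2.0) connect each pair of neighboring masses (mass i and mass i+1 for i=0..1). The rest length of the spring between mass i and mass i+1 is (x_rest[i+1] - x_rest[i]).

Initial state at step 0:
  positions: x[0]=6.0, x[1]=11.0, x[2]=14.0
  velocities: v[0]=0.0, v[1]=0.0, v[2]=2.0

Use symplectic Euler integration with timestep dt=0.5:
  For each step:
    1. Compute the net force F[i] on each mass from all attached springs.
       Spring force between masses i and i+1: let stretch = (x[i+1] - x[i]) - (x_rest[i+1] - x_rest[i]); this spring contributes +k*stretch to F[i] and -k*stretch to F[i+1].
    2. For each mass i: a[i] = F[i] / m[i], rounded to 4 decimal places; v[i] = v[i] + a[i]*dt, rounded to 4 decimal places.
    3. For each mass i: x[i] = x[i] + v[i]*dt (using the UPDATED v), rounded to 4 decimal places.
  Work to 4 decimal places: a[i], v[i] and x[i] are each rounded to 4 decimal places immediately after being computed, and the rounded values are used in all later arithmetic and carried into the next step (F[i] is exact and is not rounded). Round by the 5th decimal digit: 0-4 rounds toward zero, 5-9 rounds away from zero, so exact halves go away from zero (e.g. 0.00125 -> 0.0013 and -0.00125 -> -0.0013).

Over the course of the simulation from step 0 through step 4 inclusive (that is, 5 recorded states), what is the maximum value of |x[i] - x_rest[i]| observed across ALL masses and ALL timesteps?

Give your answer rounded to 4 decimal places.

Step 0: x=[6.0000 11.0000 14.0000] v=[0.0000 0.0000 2.0000]
Step 1: x=[6.0000 10.0000 16.0000] v=[0.0000 -2.0000 4.0000]
Step 2: x=[5.7500 10.0000 17.5000] v=[-0.5000 0.0000 3.0000]
Step 3: x=[5.3125 11.6250 17.7500] v=[-0.8750 3.2500 0.5000]
Step 4: x=[5.2031 13.1563 17.4375] v=[-0.2188 3.0625 -0.6250]
Max displacement = 3.1563

Answer: 3.1563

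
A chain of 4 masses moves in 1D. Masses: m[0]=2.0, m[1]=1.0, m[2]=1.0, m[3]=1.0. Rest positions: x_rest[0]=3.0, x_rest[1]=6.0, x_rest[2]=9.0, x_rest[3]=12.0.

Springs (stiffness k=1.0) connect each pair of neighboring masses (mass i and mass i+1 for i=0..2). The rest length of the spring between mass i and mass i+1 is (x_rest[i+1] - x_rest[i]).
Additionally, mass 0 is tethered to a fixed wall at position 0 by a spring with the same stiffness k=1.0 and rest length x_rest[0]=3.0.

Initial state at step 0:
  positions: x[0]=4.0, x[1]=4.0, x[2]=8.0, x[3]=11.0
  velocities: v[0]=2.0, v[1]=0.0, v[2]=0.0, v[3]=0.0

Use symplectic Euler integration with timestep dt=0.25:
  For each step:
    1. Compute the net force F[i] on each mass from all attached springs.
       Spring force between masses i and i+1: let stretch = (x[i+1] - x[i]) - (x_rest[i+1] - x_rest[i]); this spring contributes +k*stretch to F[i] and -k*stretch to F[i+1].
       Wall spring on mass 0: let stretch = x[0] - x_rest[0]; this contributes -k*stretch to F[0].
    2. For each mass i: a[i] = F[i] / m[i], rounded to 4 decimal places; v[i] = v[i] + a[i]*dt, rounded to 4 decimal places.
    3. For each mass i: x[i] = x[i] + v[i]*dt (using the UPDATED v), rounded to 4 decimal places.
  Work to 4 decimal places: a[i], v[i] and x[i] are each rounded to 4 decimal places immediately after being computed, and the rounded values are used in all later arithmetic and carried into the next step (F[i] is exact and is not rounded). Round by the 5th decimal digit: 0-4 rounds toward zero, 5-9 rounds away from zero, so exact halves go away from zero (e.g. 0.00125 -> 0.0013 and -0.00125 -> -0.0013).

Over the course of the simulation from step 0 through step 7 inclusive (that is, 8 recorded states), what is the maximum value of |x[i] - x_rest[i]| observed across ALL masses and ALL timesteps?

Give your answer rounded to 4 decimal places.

Step 0: x=[4.0000 4.0000 8.0000 11.0000] v=[2.0000 0.0000 0.0000 0.0000]
Step 1: x=[4.3750 4.2500 7.9375 11.0000] v=[1.5000 1.0000 -0.2500 0.0000]
Step 2: x=[4.6094 4.7383 7.8359 10.9961] v=[0.9375 1.9531 -0.4063 -0.0156]
Step 3: x=[4.7038 5.4121 7.7382 10.9822] v=[0.3774 2.6953 -0.3907 -0.0557]
Step 4: x=[4.6733 6.1871 7.6979 10.9530] v=[-0.1221 3.0998 -0.1612 -0.1167]
Step 5: x=[4.5440 6.9619 7.7666 10.9079] v=[-0.5171 3.0991 0.2749 -0.1805]
Step 6: x=[4.3483 7.6359 7.9814 10.8540] v=[-0.7829 2.6958 0.8591 -0.2158]
Step 7: x=[4.1194 8.1260 8.3541 10.8080] v=[-0.9155 1.9603 1.4909 -0.1840]
Max displacement = 2.1260

Answer: 2.1260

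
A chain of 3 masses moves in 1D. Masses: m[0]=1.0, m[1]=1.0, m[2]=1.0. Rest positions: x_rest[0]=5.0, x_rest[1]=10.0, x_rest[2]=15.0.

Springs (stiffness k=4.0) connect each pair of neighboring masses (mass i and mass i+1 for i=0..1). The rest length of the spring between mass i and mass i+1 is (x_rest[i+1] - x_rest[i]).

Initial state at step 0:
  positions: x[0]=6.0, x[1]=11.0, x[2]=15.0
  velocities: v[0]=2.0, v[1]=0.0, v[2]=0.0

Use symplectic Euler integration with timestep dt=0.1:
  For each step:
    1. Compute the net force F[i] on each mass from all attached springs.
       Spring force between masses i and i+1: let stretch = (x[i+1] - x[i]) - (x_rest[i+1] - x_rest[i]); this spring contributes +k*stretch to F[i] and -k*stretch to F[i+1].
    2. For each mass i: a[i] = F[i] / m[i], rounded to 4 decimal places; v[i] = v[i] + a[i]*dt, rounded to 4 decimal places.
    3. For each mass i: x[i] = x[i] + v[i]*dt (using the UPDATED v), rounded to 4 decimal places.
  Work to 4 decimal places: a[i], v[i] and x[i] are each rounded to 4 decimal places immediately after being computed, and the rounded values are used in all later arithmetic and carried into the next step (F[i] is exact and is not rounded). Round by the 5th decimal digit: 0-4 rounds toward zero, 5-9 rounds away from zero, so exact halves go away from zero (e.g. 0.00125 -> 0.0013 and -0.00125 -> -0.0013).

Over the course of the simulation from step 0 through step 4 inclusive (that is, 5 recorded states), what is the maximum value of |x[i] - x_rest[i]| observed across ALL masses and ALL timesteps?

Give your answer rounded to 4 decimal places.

Answer: 1.7015

Derivation:
Step 0: x=[6.0000 11.0000 15.0000] v=[2.0000 0.0000 0.0000]
Step 1: x=[6.2000 10.9600 15.0400] v=[2.0000 -0.4000 0.4000]
Step 2: x=[6.3904 10.8928 15.1168] v=[1.9040 -0.6720 0.7680]
Step 3: x=[6.5609 10.8145 15.2246] v=[1.7050 -0.7834 1.0784]
Step 4: x=[6.7015 10.7424 15.3560] v=[1.4064 -0.7208 1.3144]
Max displacement = 1.7015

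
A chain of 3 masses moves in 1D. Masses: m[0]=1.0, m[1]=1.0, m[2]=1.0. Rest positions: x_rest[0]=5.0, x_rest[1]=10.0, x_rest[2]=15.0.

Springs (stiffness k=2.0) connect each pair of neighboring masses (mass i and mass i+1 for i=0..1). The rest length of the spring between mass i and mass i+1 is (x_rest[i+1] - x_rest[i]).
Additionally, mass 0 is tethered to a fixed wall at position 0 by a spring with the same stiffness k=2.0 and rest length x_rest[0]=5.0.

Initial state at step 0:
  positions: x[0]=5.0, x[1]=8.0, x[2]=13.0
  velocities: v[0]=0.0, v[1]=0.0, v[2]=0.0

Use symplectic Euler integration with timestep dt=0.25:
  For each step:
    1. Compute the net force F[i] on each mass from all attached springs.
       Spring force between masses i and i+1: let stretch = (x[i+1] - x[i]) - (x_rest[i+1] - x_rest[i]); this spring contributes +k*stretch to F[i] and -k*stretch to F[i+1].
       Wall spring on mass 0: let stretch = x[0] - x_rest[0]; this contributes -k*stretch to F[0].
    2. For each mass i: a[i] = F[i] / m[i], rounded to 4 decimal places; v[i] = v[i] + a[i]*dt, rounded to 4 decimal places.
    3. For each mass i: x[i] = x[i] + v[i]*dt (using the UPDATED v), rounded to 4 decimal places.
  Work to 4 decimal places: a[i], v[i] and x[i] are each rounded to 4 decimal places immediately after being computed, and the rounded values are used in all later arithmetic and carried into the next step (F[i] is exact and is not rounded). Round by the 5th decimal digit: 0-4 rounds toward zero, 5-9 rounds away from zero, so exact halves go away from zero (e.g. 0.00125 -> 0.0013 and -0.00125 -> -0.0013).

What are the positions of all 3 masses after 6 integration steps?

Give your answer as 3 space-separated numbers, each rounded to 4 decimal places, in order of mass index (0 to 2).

Answer: 3.9171 9.3136 14.1524

Derivation:
Step 0: x=[5.0000 8.0000 13.0000] v=[0.0000 0.0000 0.0000]
Step 1: x=[4.7500 8.2500 13.0000] v=[-1.0000 1.0000 0.0000]
Step 2: x=[4.3438 8.6563 13.0313] v=[-1.6250 1.6250 0.1250]
Step 3: x=[3.9336 9.0704 13.1407] v=[-1.6407 1.6563 0.4375]
Step 4: x=[3.6738 9.3512 13.3663] v=[-1.0391 1.1231 0.9024]
Step 5: x=[3.6645 9.4242 13.7150] v=[-0.0373 0.2920 1.3949]
Step 6: x=[3.9171 9.3136 14.1524] v=[1.0103 -0.4425 1.7495]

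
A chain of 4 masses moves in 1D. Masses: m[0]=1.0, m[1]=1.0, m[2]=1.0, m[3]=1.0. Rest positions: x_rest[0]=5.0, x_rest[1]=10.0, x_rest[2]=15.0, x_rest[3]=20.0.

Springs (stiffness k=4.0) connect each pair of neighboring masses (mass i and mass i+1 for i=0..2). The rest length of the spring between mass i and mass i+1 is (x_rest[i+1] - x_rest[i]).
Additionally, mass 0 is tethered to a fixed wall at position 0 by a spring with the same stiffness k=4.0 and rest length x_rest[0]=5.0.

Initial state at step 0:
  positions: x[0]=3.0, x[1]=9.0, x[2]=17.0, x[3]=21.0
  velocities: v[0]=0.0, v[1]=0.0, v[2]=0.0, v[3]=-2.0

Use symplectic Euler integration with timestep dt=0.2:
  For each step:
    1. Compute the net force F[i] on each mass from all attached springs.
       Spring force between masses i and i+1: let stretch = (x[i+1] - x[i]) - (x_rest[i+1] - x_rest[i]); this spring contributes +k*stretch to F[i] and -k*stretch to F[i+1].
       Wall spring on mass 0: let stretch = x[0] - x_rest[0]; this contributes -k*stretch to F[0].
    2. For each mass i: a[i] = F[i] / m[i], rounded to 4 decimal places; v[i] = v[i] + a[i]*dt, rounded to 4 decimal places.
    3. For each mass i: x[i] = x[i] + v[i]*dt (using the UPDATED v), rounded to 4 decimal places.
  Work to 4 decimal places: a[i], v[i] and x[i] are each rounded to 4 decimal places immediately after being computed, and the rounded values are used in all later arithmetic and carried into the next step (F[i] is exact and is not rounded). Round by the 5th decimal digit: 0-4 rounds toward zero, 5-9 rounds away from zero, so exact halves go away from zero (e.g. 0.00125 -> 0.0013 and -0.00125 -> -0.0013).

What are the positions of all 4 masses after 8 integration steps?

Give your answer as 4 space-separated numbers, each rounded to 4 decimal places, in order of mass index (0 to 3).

Step 0: x=[3.0000 9.0000 17.0000 21.0000] v=[0.0000 0.0000 0.0000 -2.0000]
Step 1: x=[3.4800 9.3200 16.3600 20.7600] v=[2.4000 1.6000 -3.2000 -1.2000]
Step 2: x=[4.3376 9.8320 15.2976 20.6160] v=[4.2880 2.5600 -5.3120 -0.7200]
Step 3: x=[5.3803 10.3394 14.2116 20.4211] v=[5.2134 2.5370 -5.4298 -0.9747]
Step 4: x=[6.3556 10.6729 13.4996 20.0326] v=[4.8764 1.6675 -3.5600 -1.9423]
Step 5: x=[7.0048 10.7679 13.3806 19.3989] v=[3.2458 0.4750 -0.5950 -3.1687]
Step 6: x=[7.1353 10.6788 13.8065 18.6022] v=[0.6524 -0.4453 2.1295 -3.9833]
Step 7: x=[6.6911 10.5232 14.4993 17.8382] v=[-2.2210 -0.7779 3.4639 -3.8199]
Step 8: x=[5.7895 10.3907 15.0901 17.3400] v=[-4.5082 -0.6627 2.9541 -2.4910]

Answer: 5.7895 10.3907 15.0901 17.3400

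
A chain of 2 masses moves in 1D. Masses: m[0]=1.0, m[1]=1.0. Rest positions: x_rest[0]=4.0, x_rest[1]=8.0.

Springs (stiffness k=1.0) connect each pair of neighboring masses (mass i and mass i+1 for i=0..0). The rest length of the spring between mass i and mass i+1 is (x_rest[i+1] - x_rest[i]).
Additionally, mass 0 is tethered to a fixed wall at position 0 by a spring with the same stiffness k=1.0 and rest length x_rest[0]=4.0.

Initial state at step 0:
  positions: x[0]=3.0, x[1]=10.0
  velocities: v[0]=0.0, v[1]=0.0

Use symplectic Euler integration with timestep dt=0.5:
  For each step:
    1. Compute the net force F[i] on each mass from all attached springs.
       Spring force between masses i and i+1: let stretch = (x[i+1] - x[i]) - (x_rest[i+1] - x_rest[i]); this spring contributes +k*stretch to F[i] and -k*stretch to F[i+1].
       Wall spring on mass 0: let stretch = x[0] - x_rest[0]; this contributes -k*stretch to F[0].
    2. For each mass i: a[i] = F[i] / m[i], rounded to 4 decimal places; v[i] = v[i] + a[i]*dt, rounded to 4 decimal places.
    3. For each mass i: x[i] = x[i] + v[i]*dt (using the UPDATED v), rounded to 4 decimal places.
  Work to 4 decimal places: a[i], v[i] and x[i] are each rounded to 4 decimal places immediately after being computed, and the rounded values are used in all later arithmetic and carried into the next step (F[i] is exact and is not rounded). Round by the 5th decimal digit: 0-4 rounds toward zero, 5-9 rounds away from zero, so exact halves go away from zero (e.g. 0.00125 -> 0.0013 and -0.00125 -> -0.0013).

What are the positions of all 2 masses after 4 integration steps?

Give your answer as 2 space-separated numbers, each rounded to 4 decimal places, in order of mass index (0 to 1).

Answer: 5.5626 7.2774

Derivation:
Step 0: x=[3.0000 10.0000] v=[0.0000 0.0000]
Step 1: x=[4.0000 9.2500] v=[2.0000 -1.5000]
Step 2: x=[5.3125 8.1875] v=[2.6250 -2.1250]
Step 3: x=[6.0157 7.4063] v=[1.4063 -1.5625]
Step 4: x=[5.5626 7.2774] v=[-0.9063 -0.2578]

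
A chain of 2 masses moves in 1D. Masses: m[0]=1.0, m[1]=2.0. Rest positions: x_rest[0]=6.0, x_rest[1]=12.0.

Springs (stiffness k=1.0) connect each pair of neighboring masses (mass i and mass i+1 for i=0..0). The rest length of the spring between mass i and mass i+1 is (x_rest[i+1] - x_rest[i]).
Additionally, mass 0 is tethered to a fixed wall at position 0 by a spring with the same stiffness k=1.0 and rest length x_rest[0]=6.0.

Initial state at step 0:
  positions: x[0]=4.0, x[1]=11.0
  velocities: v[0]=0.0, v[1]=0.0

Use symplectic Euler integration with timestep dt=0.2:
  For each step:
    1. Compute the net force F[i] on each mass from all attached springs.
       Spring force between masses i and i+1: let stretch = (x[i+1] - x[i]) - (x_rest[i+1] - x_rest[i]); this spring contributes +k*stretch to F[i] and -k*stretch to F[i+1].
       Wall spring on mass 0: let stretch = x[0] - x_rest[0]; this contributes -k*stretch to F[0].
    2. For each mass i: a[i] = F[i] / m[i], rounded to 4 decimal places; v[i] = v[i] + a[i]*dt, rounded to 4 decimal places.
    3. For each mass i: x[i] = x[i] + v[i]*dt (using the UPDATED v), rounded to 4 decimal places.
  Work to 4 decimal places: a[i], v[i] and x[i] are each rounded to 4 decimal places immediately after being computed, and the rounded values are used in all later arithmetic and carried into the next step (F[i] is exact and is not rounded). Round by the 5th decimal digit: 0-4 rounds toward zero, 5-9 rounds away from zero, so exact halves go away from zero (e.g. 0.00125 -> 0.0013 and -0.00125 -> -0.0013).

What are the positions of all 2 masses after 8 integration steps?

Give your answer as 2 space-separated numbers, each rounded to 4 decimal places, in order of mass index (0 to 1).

Answer: 6.5316 10.7573

Derivation:
Step 0: x=[4.0000 11.0000] v=[0.0000 0.0000]
Step 1: x=[4.1200 10.9800] v=[0.6000 -0.1000]
Step 2: x=[4.3496 10.9428] v=[1.1480 -0.1860]
Step 3: x=[4.6689 10.8937] v=[1.5967 -0.2453]
Step 4: x=[5.0505 10.8401] v=[1.9079 -0.2678]
Step 5: x=[5.4616 10.7907] v=[2.0557 -0.2468]
Step 6: x=[5.8674 10.7548] v=[2.0292 -0.1797]
Step 7: x=[6.2340 10.7411] v=[1.8332 -0.0684]
Step 8: x=[6.5316 10.7573] v=[1.4878 0.0809]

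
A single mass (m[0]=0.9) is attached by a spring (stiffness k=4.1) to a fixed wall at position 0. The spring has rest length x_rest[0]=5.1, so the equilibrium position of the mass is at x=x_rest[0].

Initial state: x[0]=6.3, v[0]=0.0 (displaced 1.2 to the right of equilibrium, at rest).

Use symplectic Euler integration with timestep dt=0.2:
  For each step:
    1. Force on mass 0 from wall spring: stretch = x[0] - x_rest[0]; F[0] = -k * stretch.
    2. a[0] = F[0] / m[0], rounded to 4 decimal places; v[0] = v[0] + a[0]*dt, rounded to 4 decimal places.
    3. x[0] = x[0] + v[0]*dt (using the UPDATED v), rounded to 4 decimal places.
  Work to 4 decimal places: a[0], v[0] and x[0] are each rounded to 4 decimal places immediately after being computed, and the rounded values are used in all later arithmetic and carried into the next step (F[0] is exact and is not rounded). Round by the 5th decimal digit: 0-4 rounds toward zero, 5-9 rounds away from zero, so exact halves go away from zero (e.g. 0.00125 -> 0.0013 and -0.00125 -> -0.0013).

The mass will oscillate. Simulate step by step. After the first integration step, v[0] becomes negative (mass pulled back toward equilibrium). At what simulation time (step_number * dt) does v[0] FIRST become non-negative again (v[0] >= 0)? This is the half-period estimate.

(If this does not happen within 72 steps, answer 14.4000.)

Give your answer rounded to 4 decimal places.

Step 0: x=[6.3000] v=[0.0000]
Step 1: x=[6.0813] v=[-1.0933]
Step 2: x=[5.6838] v=[-1.9874]
Step 3: x=[5.1799] v=[-2.5193]
Step 4: x=[4.6615] v=[-2.5921]
Step 5: x=[4.2230] v=[-2.1926]
Step 6: x=[3.9443] v=[-1.3936]
Step 7: x=[3.8762] v=[-0.3406]
Step 8: x=[4.0311] v=[0.7744]
First v>=0 after going negative at step 8, time=1.6000

Answer: 1.6000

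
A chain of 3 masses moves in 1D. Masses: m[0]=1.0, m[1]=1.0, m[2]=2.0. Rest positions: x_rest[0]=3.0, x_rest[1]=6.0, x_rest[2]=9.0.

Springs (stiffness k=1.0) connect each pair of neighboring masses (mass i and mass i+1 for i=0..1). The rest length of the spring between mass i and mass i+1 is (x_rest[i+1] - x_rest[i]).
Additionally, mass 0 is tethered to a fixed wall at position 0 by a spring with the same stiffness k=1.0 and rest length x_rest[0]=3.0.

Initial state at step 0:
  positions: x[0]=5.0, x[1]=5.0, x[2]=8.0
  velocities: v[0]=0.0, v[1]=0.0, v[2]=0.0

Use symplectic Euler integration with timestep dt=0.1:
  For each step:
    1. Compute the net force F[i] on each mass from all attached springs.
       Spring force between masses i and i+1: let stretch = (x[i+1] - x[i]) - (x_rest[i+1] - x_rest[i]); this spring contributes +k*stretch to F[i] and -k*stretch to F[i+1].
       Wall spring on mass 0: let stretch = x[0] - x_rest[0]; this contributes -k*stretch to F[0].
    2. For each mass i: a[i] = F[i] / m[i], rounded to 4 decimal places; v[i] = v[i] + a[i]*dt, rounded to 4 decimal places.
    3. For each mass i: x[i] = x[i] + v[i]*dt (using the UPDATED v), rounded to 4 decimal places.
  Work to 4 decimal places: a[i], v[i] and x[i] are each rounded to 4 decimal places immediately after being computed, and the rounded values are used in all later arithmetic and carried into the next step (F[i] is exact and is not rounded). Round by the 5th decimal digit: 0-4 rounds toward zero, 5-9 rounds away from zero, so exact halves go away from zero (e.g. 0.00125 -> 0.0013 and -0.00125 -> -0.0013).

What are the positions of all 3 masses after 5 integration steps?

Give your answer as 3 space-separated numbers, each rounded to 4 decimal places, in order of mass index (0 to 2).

Answer: 4.2945 5.4125 8.0052

Derivation:
Step 0: x=[5.0000 5.0000 8.0000] v=[0.0000 0.0000 0.0000]
Step 1: x=[4.9500 5.0300 8.0000] v=[-0.5000 0.3000 0.0000]
Step 2: x=[4.8513 5.0889 8.0002] v=[-0.9870 0.5890 0.0015]
Step 3: x=[4.7065 5.1745 8.0008] v=[-1.4484 0.8564 0.0059]
Step 4: x=[4.5193 5.2837 8.0023] v=[-1.8723 1.0922 0.0146]
Step 5: x=[4.2945 5.4125 8.0052] v=[-2.2478 1.2876 0.0287]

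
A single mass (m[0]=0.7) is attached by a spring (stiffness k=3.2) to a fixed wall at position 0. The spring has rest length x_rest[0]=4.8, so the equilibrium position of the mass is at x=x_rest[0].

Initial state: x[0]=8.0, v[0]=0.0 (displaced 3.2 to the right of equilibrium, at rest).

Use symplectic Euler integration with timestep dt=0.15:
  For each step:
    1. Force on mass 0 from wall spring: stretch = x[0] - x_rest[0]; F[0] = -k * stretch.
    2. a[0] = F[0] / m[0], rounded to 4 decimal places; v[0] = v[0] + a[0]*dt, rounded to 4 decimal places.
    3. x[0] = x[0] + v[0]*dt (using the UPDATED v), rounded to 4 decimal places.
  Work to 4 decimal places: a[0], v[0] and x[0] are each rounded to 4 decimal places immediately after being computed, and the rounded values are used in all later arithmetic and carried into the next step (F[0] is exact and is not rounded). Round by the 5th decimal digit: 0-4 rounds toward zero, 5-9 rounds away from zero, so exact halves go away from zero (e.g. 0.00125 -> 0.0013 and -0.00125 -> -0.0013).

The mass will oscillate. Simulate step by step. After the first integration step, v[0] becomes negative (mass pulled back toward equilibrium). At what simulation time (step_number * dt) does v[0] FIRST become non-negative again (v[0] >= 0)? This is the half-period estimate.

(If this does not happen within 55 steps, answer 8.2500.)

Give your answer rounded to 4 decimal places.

Answer: 1.5000

Derivation:
Step 0: x=[8.0000] v=[0.0000]
Step 1: x=[7.6709] v=[-2.1943]
Step 2: x=[7.0465] v=[-4.1629]
Step 3: x=[6.1910] v=[-5.7034]
Step 4: x=[5.1924] v=[-6.6572]
Step 5: x=[4.1535] v=[-6.9263]
Step 6: x=[3.1811] v=[-6.4830]
Step 7: x=[2.3752] v=[-5.3729]
Step 8: x=[1.8187] v=[-3.7102]
Step 9: x=[1.5688] v=[-1.6659]
Step 10: x=[1.6513] v=[0.5498]
First v>=0 after going negative at step 10, time=1.5000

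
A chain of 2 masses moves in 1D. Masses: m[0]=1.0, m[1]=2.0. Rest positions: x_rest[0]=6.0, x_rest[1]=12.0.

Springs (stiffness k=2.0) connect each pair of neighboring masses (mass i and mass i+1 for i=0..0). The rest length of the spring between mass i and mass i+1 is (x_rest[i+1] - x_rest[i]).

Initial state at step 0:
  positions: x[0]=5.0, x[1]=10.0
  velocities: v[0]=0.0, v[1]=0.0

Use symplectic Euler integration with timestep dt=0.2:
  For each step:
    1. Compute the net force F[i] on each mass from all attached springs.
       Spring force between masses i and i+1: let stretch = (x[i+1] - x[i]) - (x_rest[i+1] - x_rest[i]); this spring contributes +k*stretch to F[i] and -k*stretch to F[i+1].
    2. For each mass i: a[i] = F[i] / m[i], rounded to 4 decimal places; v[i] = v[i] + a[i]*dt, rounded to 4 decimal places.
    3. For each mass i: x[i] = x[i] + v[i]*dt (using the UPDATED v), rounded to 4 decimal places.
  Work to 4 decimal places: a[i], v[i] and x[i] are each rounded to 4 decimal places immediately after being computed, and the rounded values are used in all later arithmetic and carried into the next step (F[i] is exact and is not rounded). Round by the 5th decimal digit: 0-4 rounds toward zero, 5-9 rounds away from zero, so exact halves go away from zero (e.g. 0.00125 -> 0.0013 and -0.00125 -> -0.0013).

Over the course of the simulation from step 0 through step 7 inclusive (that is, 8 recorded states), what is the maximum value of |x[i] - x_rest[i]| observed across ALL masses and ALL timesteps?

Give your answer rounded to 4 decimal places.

Answer: 2.2507

Derivation:
Step 0: x=[5.0000 10.0000] v=[0.0000 0.0000]
Step 1: x=[4.9200 10.0400] v=[-0.4000 0.2000]
Step 2: x=[4.7696 10.1152] v=[-0.7520 0.3760]
Step 3: x=[4.5668 10.2166] v=[-1.0138 0.5069]
Step 4: x=[4.3360 10.3320] v=[-1.1539 0.5769]
Step 5: x=[4.1049 10.4475] v=[-1.1555 0.5777]
Step 6: x=[3.9012 10.5493] v=[-1.0185 0.5092]
Step 7: x=[3.7493 10.6252] v=[-0.7593 0.3796]
Max displacement = 2.2507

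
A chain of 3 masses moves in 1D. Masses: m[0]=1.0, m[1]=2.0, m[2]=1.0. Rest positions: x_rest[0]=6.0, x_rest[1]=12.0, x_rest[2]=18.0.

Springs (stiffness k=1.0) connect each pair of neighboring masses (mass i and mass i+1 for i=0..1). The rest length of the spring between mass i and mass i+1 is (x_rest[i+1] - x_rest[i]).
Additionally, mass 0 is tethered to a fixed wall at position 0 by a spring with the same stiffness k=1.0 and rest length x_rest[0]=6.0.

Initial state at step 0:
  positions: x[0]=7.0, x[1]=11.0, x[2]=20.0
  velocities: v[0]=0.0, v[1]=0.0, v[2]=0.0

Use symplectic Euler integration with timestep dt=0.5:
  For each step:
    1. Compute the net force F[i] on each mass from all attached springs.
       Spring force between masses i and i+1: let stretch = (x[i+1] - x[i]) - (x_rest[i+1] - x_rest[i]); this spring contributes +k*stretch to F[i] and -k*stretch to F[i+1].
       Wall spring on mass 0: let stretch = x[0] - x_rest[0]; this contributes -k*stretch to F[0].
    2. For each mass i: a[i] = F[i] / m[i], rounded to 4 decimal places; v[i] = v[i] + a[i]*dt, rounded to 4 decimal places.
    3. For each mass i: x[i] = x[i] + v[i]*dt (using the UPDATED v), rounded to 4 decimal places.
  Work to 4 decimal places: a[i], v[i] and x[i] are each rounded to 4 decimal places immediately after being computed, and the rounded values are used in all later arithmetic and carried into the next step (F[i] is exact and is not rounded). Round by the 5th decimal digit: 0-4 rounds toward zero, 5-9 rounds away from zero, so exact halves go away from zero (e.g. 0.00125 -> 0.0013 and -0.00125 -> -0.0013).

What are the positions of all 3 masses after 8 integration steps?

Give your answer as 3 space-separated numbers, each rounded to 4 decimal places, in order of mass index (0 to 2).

Answer: 7.2162 11.0910 18.9538

Derivation:
Step 0: x=[7.0000 11.0000 20.0000] v=[0.0000 0.0000 0.0000]
Step 1: x=[6.2500 11.6250 19.2500] v=[-1.5000 1.2500 -1.5000]
Step 2: x=[5.2813 12.5313 18.0938] v=[-1.9375 1.8125 -2.3125]
Step 3: x=[4.8047 13.2266 17.0469] v=[-0.9532 1.3906 -2.0938]
Step 4: x=[5.2324 13.3467 16.5449] v=[0.8554 0.2402 -1.0040]
Step 5: x=[6.3806 12.8523 16.7434] v=[2.2964 -0.9889 0.3969]
Step 6: x=[7.5516 12.0353 17.4691] v=[2.3420 -1.6341 1.4514]
Step 7: x=[7.9557 11.3370 18.3364] v=[0.8081 -1.3966 1.7345]
Step 8: x=[7.2162 11.0910 18.9538] v=[-1.4791 -0.4921 1.2348]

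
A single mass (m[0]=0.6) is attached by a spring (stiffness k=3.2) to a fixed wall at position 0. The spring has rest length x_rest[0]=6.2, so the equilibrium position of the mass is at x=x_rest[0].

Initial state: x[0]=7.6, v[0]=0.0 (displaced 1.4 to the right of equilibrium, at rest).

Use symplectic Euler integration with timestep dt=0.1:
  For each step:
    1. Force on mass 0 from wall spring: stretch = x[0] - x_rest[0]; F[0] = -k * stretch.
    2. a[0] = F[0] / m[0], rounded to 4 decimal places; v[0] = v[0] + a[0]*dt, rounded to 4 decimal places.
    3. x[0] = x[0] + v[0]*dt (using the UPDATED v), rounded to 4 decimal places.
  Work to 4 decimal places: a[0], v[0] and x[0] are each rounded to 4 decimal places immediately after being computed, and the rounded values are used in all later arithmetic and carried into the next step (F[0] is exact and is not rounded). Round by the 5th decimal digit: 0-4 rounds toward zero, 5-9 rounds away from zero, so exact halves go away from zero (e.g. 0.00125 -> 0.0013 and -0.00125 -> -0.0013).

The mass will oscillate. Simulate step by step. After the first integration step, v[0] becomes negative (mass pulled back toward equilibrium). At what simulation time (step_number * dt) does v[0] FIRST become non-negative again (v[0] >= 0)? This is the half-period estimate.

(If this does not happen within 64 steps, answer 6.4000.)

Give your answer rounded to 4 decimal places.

Step 0: x=[7.6000] v=[0.0000]
Step 1: x=[7.5253] v=[-0.7467]
Step 2: x=[7.3800] v=[-1.4535]
Step 3: x=[7.1717] v=[-2.0828]
Step 4: x=[6.9116] v=[-2.6010]
Step 5: x=[6.6136] v=[-2.9805]
Step 6: x=[6.2935] v=[-3.2011]
Step 7: x=[5.9684] v=[-3.2510]
Step 8: x=[5.6557] v=[-3.1275]
Step 9: x=[5.3720] v=[-2.8372]
Step 10: x=[5.1324] v=[-2.3956]
Step 11: x=[4.9498] v=[-1.8262]
Step 12: x=[4.8339] v=[-1.1594]
Step 13: x=[4.7908] v=[-0.4308]
Step 14: x=[4.8229] v=[0.3208]
First v>=0 after going negative at step 14, time=1.4000

Answer: 1.4000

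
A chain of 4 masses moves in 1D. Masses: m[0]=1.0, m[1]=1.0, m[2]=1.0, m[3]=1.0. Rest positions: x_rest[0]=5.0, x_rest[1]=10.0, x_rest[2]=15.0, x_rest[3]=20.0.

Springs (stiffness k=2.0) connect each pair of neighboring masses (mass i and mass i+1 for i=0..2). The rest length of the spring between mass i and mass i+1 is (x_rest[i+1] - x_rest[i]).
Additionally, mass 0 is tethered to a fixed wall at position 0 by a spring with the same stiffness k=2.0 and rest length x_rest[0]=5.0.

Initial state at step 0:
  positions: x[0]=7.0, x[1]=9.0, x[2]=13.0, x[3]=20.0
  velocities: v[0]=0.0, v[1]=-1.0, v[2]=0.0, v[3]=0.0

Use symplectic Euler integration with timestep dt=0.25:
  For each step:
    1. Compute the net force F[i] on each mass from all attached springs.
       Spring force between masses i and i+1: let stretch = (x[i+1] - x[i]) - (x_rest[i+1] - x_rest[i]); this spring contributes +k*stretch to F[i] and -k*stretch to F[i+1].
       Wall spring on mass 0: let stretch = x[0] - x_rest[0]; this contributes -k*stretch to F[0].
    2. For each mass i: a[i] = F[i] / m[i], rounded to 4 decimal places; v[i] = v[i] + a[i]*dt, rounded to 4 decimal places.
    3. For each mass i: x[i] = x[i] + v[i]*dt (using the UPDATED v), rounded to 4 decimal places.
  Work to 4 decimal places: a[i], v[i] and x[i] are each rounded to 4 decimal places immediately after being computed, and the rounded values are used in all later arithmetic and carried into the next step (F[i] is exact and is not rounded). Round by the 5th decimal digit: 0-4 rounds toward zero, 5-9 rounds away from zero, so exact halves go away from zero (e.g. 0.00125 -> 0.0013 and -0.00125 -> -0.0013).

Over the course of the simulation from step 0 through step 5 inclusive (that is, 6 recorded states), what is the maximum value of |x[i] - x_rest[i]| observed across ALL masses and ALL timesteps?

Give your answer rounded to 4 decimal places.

Step 0: x=[7.0000 9.0000 13.0000 20.0000] v=[0.0000 -1.0000 0.0000 0.0000]
Step 1: x=[6.3750 9.0000 13.3750 19.7500] v=[-2.5000 0.0000 1.5000 -1.0000]
Step 2: x=[5.2813 9.2188 14.0000 19.3281] v=[-4.3750 0.8750 2.5000 -1.6875]
Step 3: x=[4.0196 9.5430 14.6934 18.8652] v=[-5.0469 1.2969 2.7735 -1.8516]
Step 4: x=[2.9459 9.8206 15.2645 18.5058] v=[-4.2950 1.1104 2.2842 -1.4375]
Step 5: x=[2.3633 9.9194 15.5602 18.3663] v=[-2.3306 0.3950 1.1829 -0.5582]
Max displacement = 2.6367

Answer: 2.6367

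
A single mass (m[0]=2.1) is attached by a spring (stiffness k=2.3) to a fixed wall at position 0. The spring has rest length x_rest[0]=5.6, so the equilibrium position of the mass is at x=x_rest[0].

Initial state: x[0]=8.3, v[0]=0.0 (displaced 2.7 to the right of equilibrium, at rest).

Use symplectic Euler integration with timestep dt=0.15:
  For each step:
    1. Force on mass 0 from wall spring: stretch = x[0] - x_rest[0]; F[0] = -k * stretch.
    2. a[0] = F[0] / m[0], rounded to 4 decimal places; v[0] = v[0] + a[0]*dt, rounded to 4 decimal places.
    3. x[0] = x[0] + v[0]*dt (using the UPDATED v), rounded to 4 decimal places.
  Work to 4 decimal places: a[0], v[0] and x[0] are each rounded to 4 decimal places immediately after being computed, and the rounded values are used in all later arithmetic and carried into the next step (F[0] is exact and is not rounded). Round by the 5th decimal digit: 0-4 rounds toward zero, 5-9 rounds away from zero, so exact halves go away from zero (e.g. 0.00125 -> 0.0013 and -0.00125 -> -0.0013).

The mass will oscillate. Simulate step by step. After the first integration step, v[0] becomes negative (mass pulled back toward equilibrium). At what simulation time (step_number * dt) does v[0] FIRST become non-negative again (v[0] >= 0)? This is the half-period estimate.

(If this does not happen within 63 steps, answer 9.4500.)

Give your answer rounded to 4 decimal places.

Answer: 3.0000

Derivation:
Step 0: x=[8.3000] v=[0.0000]
Step 1: x=[8.2335] v=[-0.4436]
Step 2: x=[8.1021] v=[-0.8762]
Step 3: x=[7.9090] v=[-1.2873]
Step 4: x=[7.6590] v=[-1.6666]
Step 5: x=[7.3583] v=[-2.0049]
Step 6: x=[7.0142] v=[-2.2938]
Step 7: x=[6.6353] v=[-2.5261]
Step 8: x=[6.2309] v=[-2.6962]
Step 9: x=[5.8109] v=[-2.7999]
Step 10: x=[5.3857] v=[-2.8346]
Step 11: x=[4.9658] v=[-2.7994]
Step 12: x=[4.5615] v=[-2.6952]
Step 13: x=[4.1828] v=[-2.5246]
Step 14: x=[3.8390] v=[-2.2918]
Step 15: x=[3.5386] v=[-2.0025]
Step 16: x=[3.2890] v=[-1.6638]
Step 17: x=[3.0964] v=[-1.2841]
Step 18: x=[2.9655] v=[-0.8728]
Step 19: x=[2.8995] v=[-0.4400]
Step 20: x=[2.9001] v=[0.0037]
First v>=0 after going negative at step 20, time=3.0000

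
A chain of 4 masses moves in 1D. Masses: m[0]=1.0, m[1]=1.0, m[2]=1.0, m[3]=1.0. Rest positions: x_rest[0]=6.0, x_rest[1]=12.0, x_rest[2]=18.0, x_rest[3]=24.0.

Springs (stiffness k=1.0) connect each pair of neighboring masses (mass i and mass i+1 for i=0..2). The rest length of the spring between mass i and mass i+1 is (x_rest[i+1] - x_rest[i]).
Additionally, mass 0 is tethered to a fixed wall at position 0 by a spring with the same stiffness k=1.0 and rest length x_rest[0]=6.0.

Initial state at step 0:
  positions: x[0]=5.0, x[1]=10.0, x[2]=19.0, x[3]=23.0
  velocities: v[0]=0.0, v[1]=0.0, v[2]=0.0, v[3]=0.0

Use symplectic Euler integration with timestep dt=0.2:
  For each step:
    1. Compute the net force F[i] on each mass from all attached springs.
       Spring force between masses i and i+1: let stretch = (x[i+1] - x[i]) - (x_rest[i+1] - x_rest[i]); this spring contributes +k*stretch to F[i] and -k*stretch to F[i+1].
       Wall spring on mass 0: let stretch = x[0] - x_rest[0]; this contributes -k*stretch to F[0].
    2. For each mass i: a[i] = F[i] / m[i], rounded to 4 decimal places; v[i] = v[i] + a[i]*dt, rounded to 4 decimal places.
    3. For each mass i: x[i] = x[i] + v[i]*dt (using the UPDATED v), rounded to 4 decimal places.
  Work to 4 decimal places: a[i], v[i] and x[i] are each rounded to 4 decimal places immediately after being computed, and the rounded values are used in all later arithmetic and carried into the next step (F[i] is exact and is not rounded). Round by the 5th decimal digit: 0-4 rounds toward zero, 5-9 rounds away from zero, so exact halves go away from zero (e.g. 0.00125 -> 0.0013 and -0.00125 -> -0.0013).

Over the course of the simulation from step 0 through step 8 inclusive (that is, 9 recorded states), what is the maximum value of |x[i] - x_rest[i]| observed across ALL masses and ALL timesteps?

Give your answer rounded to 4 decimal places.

Answer: 2.1587

Derivation:
Step 0: x=[5.0000 10.0000 19.0000 23.0000] v=[0.0000 0.0000 0.0000 0.0000]
Step 1: x=[5.0000 10.1600 18.8000 23.0800] v=[0.0000 0.8000 -1.0000 0.4000]
Step 2: x=[5.0064 10.4592 18.4256 23.2288] v=[0.0320 1.4960 -1.8720 0.7440]
Step 3: x=[5.0307 10.8589 17.9247 23.4255] v=[0.1213 1.9987 -2.5046 0.9834]
Step 4: x=[5.0869 11.3081 17.3612 23.6421] v=[0.2808 2.2462 -2.8176 1.0832]
Step 5: x=[5.1884 11.7506 16.8068 23.8475] v=[0.5077 2.2126 -2.7720 1.0270]
Step 6: x=[5.3449 12.1329 16.3318 24.0113] v=[0.7825 1.9114 -2.3751 0.8189]
Step 7: x=[5.5591 12.4116 15.9960 24.1079] v=[1.0711 1.3936 -1.6790 0.4830]
Step 8: x=[5.8251 12.5596 15.8413 24.1200] v=[1.3298 0.7400 -0.7735 0.0606]
Max displacement = 2.1587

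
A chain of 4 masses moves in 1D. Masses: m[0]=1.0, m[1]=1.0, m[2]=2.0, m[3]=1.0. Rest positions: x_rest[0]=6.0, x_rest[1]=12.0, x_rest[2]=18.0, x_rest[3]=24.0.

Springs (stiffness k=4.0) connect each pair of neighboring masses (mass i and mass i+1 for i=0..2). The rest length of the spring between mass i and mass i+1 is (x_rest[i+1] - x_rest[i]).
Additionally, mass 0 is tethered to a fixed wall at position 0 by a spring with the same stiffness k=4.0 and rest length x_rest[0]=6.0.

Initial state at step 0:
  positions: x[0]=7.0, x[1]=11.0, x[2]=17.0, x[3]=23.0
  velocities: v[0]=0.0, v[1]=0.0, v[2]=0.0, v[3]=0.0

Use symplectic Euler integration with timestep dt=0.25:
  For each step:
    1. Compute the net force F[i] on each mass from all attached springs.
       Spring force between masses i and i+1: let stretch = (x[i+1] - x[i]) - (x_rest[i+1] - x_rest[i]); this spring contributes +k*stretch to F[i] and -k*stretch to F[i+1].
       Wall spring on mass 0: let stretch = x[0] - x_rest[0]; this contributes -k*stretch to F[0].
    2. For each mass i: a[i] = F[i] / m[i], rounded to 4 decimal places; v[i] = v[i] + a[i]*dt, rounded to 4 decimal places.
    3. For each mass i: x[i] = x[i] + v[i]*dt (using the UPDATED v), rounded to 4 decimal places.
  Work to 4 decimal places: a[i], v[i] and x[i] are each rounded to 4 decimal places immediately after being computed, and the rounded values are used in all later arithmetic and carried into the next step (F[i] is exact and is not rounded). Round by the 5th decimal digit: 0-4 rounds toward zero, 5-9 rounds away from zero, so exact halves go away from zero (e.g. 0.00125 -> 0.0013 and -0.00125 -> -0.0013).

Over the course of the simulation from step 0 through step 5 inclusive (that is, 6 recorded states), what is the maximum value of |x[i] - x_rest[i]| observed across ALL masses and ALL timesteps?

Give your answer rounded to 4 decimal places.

Answer: 1.3594

Derivation:
Step 0: x=[7.0000 11.0000 17.0000 23.0000] v=[0.0000 0.0000 0.0000 0.0000]
Step 1: x=[6.2500 11.5000 17.0000 23.0000] v=[-3.0000 2.0000 0.0000 0.0000]
Step 2: x=[5.2500 12.0625 17.0625 23.0000] v=[-4.0000 2.2500 0.2500 0.0000]
Step 3: x=[4.6406 12.1719 17.2422 23.0156] v=[-2.4375 0.4375 0.7188 0.0625]
Step 4: x=[4.7539 11.6660 17.5098 23.0879] v=[0.4532 -2.0235 1.0704 0.2891]
Step 5: x=[5.4068 10.8931 17.7442 23.2657] v=[2.6114 -3.0918 0.9376 0.7110]
Max displacement = 1.3594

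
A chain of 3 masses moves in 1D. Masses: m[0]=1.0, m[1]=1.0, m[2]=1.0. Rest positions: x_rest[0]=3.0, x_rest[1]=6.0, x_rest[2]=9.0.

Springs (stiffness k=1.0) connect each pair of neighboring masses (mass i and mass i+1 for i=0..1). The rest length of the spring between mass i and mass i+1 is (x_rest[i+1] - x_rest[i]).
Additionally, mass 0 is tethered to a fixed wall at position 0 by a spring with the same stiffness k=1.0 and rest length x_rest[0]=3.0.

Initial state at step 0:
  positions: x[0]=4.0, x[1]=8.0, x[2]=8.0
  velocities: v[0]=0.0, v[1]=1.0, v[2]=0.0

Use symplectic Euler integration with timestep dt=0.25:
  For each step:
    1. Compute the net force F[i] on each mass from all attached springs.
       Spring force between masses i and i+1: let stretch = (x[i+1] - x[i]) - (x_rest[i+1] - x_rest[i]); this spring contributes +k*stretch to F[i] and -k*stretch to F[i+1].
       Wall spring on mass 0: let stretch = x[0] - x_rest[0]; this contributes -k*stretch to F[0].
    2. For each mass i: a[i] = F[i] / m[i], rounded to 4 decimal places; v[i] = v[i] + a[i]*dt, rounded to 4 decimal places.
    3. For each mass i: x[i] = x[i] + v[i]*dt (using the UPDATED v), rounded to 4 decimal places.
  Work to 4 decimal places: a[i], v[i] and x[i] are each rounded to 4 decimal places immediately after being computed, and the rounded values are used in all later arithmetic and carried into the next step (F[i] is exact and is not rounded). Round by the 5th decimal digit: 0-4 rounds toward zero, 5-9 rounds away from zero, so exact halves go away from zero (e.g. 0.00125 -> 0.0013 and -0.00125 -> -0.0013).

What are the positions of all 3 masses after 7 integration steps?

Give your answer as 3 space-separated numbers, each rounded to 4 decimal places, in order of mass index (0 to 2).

Step 0: x=[4.0000 8.0000 8.0000] v=[0.0000 1.0000 0.0000]
Step 1: x=[4.0000 8.0000 8.1875] v=[0.0000 0.0000 0.7500]
Step 2: x=[4.0000 7.7617 8.5508] v=[0.0000 -0.9531 1.4531]
Step 3: x=[3.9851 7.3376 9.0523] v=[-0.0596 -1.6963 2.0058]
Step 4: x=[3.9307 6.8112 9.6341] v=[-0.2178 -2.1058 2.3271]
Step 5: x=[3.8106 6.2812 10.2270] v=[-0.4804 -2.1202 2.3714]
Step 6: x=[3.6068 5.8434 10.7608] v=[-0.8154 -1.7514 2.1350]
Step 7: x=[3.3173 5.5731 11.1747] v=[-1.1580 -1.0812 1.6557]

Answer: 3.3173 5.5731 11.1747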